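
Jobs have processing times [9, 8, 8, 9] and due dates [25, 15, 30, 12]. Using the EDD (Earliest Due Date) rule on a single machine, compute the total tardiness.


Sort by due date (EDD order): [(9, 12), (8, 15), (9, 25), (8, 30)]
Compute completion times and tardiness:
  Job 1: p=9, d=12, C=9, tardiness=max(0,9-12)=0
  Job 2: p=8, d=15, C=17, tardiness=max(0,17-15)=2
  Job 3: p=9, d=25, C=26, tardiness=max(0,26-25)=1
  Job 4: p=8, d=30, C=34, tardiness=max(0,34-30)=4
Total tardiness = 7

7


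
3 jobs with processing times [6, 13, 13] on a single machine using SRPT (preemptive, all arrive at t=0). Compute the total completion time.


Since all jobs arrive at t=0, SRPT equals SPT ordering.
SPT order: [6, 13, 13]
Completion times:
  Job 1: p=6, C=6
  Job 2: p=13, C=19
  Job 3: p=13, C=32
Total completion time = 6 + 19 + 32 = 57

57


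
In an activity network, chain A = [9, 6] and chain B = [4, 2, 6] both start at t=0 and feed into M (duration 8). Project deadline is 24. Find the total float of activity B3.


Forward pass: ES(B3) = sum of predecessors on chain B = 6
EF = ES + duration = 6 + 6 = 12
Backward pass: LF(M) = deadline = 24; LS(M) = 24 - 8 = 16
LF(B3) = LS(M) - sum(successors on chain B) = 16 - 0 = 16
LS = LF - duration = 16 - 6 = 10
Total float = LS - ES = 10 - 6 = 4

4


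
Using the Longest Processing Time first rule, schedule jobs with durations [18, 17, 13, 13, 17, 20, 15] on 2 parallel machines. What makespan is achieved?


Sort jobs in decreasing order (LPT): [20, 18, 17, 17, 15, 13, 13]
Assign each job to the least loaded machine:
  Machine 1: jobs [20, 17, 13, 13], load = 63
  Machine 2: jobs [18, 17, 15], load = 50
Makespan = max load = 63

63


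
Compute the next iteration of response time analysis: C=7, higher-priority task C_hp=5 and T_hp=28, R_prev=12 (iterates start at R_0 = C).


R_next = C + ceil(R_prev / T_hp) * C_hp
ceil(12 / 28) = ceil(0.4286) = 1
Interference = 1 * 5 = 5
R_next = 7 + 5 = 12
R_next = R_prev, so the iteration has converged (response time = 12).

12


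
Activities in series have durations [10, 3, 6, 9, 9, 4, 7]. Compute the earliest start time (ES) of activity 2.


Activity 2 starts after activities 1 through 1 complete.
Predecessor durations: [10]
ES = 10 = 10

10


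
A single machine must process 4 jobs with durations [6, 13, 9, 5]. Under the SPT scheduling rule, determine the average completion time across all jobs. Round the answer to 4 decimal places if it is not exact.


Sort jobs by processing time (SPT order): [5, 6, 9, 13]
Compute completion times sequentially:
  Job 1: processing = 5, completes at 5
  Job 2: processing = 6, completes at 11
  Job 3: processing = 9, completes at 20
  Job 4: processing = 13, completes at 33
Sum of completion times = 69
Average completion time = 69/4 = 17.25

17.25


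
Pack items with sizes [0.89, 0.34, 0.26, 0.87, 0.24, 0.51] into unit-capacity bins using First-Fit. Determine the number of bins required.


Place items sequentially using First-Fit:
  Item 0.89 -> new Bin 1
  Item 0.34 -> new Bin 2
  Item 0.26 -> Bin 2 (now 0.6)
  Item 0.87 -> new Bin 3
  Item 0.24 -> Bin 2 (now 0.84)
  Item 0.51 -> new Bin 4
Total bins used = 4

4


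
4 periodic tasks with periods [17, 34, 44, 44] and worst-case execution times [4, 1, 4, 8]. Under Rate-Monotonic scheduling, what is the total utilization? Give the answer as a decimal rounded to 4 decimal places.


Compute individual utilizations (exact fractions):
  Task 1: C/T = 4/17 (approx. 0.2353)
  Task 2: C/T = 1/34 (approx. 0.0294)
  Task 3: C/T = 4/44 = 1/11 (approx. 0.0909)
  Task 4: C/T = 8/44 = 2/11 (approx. 0.1818)
Total utilization U = 4/17 + 1/34 + 1/11 + 2/11 = 201/374
Rounded to 4 decimal places: U = 0.5374
RM (Liu & Layland) bound for 4 tasks = 0.756828; compare with U = 201/374 (approx. 0.537433)
U <= bound, so schedulable by RM sufficient condition.

0.5374


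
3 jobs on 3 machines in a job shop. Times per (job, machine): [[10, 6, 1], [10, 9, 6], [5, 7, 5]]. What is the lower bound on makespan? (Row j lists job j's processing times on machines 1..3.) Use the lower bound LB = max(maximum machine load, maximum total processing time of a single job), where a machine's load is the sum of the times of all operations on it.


Machine loads:
  Machine 1: 10 + 10 + 5 = 25
  Machine 2: 6 + 9 + 7 = 22
  Machine 3: 1 + 6 + 5 = 12
Max machine load = 25
Job totals:
  Job 1: 17
  Job 2: 25
  Job 3: 17
Max job total = 25
Lower bound = max(25, 25) = 25

25


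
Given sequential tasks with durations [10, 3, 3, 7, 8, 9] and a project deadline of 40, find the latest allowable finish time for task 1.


LF(activity 1) = deadline - sum of successor durations
Successors: activities 2 through 6 with durations [3, 3, 7, 8, 9]
Sum of successor durations = 30
LF = 40 - 30 = 10

10


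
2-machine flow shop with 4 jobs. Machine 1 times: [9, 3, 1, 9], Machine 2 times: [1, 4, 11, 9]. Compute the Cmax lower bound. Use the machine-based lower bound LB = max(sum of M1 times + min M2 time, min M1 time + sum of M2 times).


LB1 = sum(M1 times) + min(M2 times) = 22 + 1 = 23
LB2 = min(M1 times) + sum(M2 times) = 1 + 25 = 26
Lower bound = max(LB1, LB2) = max(23, 26) = 26

26


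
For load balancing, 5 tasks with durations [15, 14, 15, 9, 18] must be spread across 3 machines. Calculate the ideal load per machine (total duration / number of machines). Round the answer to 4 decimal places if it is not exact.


Total processing time = 15 + 14 + 15 + 9 + 18 = 71
Number of machines = 3
Ideal balanced load = 71 / 3 = 23.6667

23.6667


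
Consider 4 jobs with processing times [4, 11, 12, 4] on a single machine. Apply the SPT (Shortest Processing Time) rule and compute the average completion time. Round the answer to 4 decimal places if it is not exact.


Sort jobs by processing time (SPT order): [4, 4, 11, 12]
Compute completion times sequentially:
  Job 1: processing = 4, completes at 4
  Job 2: processing = 4, completes at 8
  Job 3: processing = 11, completes at 19
  Job 4: processing = 12, completes at 31
Sum of completion times = 62
Average completion time = 62/4 = 15.5

15.5


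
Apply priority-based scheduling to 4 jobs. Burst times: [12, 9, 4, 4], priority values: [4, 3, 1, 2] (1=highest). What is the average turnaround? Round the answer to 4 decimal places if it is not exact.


Sort by priority (ascending = highest first):
Order: [(1, 4), (2, 4), (3, 9), (4, 12)]
Completion times:
  Priority 1, burst=4, C=4
  Priority 2, burst=4, C=8
  Priority 3, burst=9, C=17
  Priority 4, burst=12, C=29
Average turnaround = 58/4 = 14.5

14.5


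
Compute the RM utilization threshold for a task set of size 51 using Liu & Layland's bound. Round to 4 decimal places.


Compute 2^(1/51) = 1.0136839003
Subtract 1: 1.0136839003 - 1 = 0.0136839003
Multiply by n: 51 * 0.0136839003 = 0.6978789153
Round to 4 dp: 0.6979

0.6979


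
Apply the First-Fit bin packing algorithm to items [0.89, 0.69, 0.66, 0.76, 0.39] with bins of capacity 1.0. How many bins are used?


Place items sequentially using First-Fit:
  Item 0.89 -> new Bin 1
  Item 0.69 -> new Bin 2
  Item 0.66 -> new Bin 3
  Item 0.76 -> new Bin 4
  Item 0.39 -> new Bin 5
Total bins used = 5

5


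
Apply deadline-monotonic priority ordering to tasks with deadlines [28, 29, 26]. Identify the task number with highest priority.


Sort tasks by relative deadline (ascending):
  Task 3: deadline = 26
  Task 1: deadline = 28
  Task 2: deadline = 29
Priority order (highest first): [3, 1, 2]
Highest priority task = 3

3


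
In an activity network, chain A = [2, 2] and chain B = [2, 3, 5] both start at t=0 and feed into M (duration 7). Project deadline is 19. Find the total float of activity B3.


Forward pass: ES(B3) = sum of predecessors on chain B = 5
EF = ES + duration = 5 + 5 = 10
Backward pass: LF(M) = deadline = 19; LS(M) = 19 - 7 = 12
LF(B3) = LS(M) - sum(successors on chain B) = 12 - 0 = 12
LS = LF - duration = 12 - 5 = 7
Total float = LS - ES = 7 - 5 = 2

2


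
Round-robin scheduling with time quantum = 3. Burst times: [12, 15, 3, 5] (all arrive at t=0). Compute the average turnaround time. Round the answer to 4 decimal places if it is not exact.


Time quantum = 3
Execution trace:
  J1 runs 3 units, time = 3
  J2 runs 3 units, time = 6
  J3 runs 3 units, time = 9
  J4 runs 3 units, time = 12
  J1 runs 3 units, time = 15
  J2 runs 3 units, time = 18
  J4 runs 2 units, time = 20
  J1 runs 3 units, time = 23
  J2 runs 3 units, time = 26
  J1 runs 3 units, time = 29
  J2 runs 3 units, time = 32
  J2 runs 3 units, time = 35
Finish times: [29, 35, 9, 20]
Average turnaround = 93/4 = 23.25

23.25


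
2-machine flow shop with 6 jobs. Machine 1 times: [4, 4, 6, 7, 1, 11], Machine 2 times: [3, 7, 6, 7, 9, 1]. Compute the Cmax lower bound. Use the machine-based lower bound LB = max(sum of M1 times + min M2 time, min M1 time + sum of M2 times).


LB1 = sum(M1 times) + min(M2 times) = 33 + 1 = 34
LB2 = min(M1 times) + sum(M2 times) = 1 + 33 = 34
Lower bound = max(LB1, LB2) = max(34, 34) = 34

34


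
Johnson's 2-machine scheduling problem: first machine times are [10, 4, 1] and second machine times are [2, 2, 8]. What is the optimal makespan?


Apply Johnson's rule:
  Group 1 (a <= b): [(3, 1, 8)]
  Group 2 (a > b): [(1, 10, 2), (2, 4, 2)]
Optimal job order: [3, 1, 2]
Schedule:
  Job 3: M1 done at 1, M2 done at 9
  Job 1: M1 done at 11, M2 done at 13
  Job 2: M1 done at 15, M2 done at 17
Makespan = 17

17


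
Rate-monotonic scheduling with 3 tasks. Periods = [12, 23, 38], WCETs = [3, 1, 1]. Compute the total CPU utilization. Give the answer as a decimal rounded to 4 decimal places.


Compute individual utilizations (exact fractions):
  Task 1: C/T = 3/12 = 1/4 (approx. 0.25)
  Task 2: C/T = 1/23 (approx. 0.0435)
  Task 3: C/T = 1/38 (approx. 0.0263)
Total utilization U = 1/4 + 1/23 + 1/38 = 559/1748
Rounded to 4 decimal places: U = 0.3198
RM (Liu & Layland) bound for 3 tasks = 0.779763; compare with U = 559/1748 (approx. 0.319794)
U <= bound, so schedulable by RM sufficient condition.

0.3198


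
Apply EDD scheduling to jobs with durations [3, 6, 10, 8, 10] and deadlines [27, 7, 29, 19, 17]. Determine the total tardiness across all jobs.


Sort by due date (EDD order): [(6, 7), (10, 17), (8, 19), (3, 27), (10, 29)]
Compute completion times and tardiness:
  Job 1: p=6, d=7, C=6, tardiness=max(0,6-7)=0
  Job 2: p=10, d=17, C=16, tardiness=max(0,16-17)=0
  Job 3: p=8, d=19, C=24, tardiness=max(0,24-19)=5
  Job 4: p=3, d=27, C=27, tardiness=max(0,27-27)=0
  Job 5: p=10, d=29, C=37, tardiness=max(0,37-29)=8
Total tardiness = 13

13


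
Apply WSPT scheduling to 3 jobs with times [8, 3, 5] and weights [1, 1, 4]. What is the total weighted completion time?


Compute p/w ratios and sort ascending (WSPT): [(5, 4), (3, 1), (8, 1)]
Compute weighted completion times:
  Job (p=5,w=4): C=5, w*C=4*5=20
  Job (p=3,w=1): C=8, w*C=1*8=8
  Job (p=8,w=1): C=16, w*C=1*16=16
Total weighted completion time = 44

44


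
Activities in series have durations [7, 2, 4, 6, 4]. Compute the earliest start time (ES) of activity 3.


Activity 3 starts after activities 1 through 2 complete.
Predecessor durations: [7, 2]
ES = 7 + 2 = 9

9


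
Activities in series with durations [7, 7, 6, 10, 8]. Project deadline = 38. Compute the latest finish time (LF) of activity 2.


LF(activity 2) = deadline - sum of successor durations
Successors: activities 3 through 5 with durations [6, 10, 8]
Sum of successor durations = 24
LF = 38 - 24 = 14

14


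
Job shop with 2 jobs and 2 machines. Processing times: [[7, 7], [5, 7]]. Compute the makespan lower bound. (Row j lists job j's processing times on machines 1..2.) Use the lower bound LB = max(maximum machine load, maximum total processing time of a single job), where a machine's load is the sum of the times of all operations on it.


Machine loads:
  Machine 1: 7 + 5 = 12
  Machine 2: 7 + 7 = 14
Max machine load = 14
Job totals:
  Job 1: 14
  Job 2: 12
Max job total = 14
Lower bound = max(14, 14) = 14

14


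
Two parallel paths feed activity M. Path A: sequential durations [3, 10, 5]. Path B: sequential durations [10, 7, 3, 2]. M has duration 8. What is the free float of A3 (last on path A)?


ES(A3) = sum of predecessors on chain A = 13
EF(A3) = ES + duration = 13 + 5 = 18
Successor of A3 is M. ES(M) = max(sum(A), sum(B)) = max(18, 22) = 22
Free float = ES(successor) - EF(current) = 22 - 18 = 4

4


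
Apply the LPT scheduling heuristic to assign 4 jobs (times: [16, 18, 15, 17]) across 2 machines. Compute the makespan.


Sort jobs in decreasing order (LPT): [18, 17, 16, 15]
Assign each job to the least loaded machine:
  Machine 1: jobs [18, 15], load = 33
  Machine 2: jobs [17, 16], load = 33
Makespan = max load = 33

33


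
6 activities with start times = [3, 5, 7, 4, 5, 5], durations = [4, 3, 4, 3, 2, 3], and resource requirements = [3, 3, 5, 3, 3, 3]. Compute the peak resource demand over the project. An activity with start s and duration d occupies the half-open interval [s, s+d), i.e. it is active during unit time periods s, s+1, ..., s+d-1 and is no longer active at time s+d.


Each activity i is active on [start_i, start_i + duration_i).
Compute total resource usage per time slot:
  t=0: active resources = [], total = 0
  t=1: active resources = [], total = 0
  t=2: active resources = [], total = 0
  t=3: active resources = [3], total = 3
  t=4: active resources = [3, 3], total = 6
  t=5: active resources = [3, 3, 3, 3, 3], total = 15
  t=6: active resources = [3, 3, 3, 3, 3], total = 15
  t=7: active resources = [3, 5, 3], total = 11
  t=8: active resources = [5], total = 5
  t=9: active resources = [5], total = 5
  t=10: active resources = [5], total = 5
Peak resource demand = 15

15


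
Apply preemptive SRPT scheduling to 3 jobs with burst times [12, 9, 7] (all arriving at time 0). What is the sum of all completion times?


Since all jobs arrive at t=0, SRPT equals SPT ordering.
SPT order: [7, 9, 12]
Completion times:
  Job 1: p=7, C=7
  Job 2: p=9, C=16
  Job 3: p=12, C=28
Total completion time = 7 + 16 + 28 = 51

51


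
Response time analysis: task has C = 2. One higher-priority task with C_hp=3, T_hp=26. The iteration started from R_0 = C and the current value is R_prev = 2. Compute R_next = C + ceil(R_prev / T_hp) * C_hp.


R_next = C + ceil(R_prev / T_hp) * C_hp
ceil(2 / 26) = ceil(0.0769) = 1
Interference = 1 * 3 = 3
R_next = 2 + 3 = 5

5


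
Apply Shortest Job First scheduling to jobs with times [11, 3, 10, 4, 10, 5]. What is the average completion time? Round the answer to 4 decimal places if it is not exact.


SJF order (ascending): [3, 4, 5, 10, 10, 11]
Completion times:
  Job 1: burst=3, C=3
  Job 2: burst=4, C=7
  Job 3: burst=5, C=12
  Job 4: burst=10, C=22
  Job 5: burst=10, C=32
  Job 6: burst=11, C=43
Average completion = 119/6 = 19.8333

19.8333


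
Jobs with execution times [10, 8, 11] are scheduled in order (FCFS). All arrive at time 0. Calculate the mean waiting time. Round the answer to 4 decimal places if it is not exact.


FCFS order (as given): [10, 8, 11]
Waiting times:
  Job 1: wait = 0
  Job 2: wait = 10
  Job 3: wait = 18
Sum of waiting times = 28
Average waiting time = 28/3 = 9.3333

9.3333


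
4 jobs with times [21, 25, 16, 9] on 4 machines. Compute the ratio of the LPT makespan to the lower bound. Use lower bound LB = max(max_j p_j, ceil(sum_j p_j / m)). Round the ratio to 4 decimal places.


LPT order: [25, 21, 16, 9]
Machine loads after assignment: [25, 21, 16, 9]
LPT makespan = 25
Lower bound = max(max_job, ceil(total/4)) = max(25, 18) = 25
Ratio = 25 / 25 = 1.0

1.0


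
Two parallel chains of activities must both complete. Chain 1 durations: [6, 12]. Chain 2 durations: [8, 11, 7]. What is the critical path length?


Path A total = 6 + 12 = 18
Path B total = 8 + 11 + 7 = 26
Critical path = longest path = max(18, 26) = 26

26


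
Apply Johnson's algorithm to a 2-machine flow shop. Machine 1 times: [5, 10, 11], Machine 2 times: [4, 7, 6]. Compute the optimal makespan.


Apply Johnson's rule:
  Group 1 (a <= b): []
  Group 2 (a > b): [(2, 10, 7), (3, 11, 6), (1, 5, 4)]
Optimal job order: [2, 3, 1]
Schedule:
  Job 2: M1 done at 10, M2 done at 17
  Job 3: M1 done at 21, M2 done at 27
  Job 1: M1 done at 26, M2 done at 31
Makespan = 31

31


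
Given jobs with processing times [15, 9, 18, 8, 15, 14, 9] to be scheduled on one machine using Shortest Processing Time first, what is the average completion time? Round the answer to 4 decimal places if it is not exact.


Sort jobs by processing time (SPT order): [8, 9, 9, 14, 15, 15, 18]
Compute completion times sequentially:
  Job 1: processing = 8, completes at 8
  Job 2: processing = 9, completes at 17
  Job 3: processing = 9, completes at 26
  Job 4: processing = 14, completes at 40
  Job 5: processing = 15, completes at 55
  Job 6: processing = 15, completes at 70
  Job 7: processing = 18, completes at 88
Sum of completion times = 304
Average completion time = 304/7 = 43.4286

43.4286


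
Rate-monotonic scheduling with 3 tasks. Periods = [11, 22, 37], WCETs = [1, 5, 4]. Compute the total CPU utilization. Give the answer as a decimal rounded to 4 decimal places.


Compute individual utilizations (exact fractions):
  Task 1: C/T = 1/11 (approx. 0.0909)
  Task 2: C/T = 5/22 (approx. 0.2273)
  Task 3: C/T = 4/37 (approx. 0.1081)
Total utilization U = 1/11 + 5/22 + 4/37 = 347/814
Rounded to 4 decimal places: U = 0.4263
RM (Liu & Layland) bound for 3 tasks = 0.779763; compare with U = 347/814 (approx. 0.426290)
U <= bound, so schedulable by RM sufficient condition.

0.4263


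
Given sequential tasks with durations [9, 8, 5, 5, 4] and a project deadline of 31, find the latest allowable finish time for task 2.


LF(activity 2) = deadline - sum of successor durations
Successors: activities 3 through 5 with durations [5, 5, 4]
Sum of successor durations = 14
LF = 31 - 14 = 17

17


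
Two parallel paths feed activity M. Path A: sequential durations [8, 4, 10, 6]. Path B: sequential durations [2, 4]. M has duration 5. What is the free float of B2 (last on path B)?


ES(B2) = sum of predecessors on chain B = 2
EF(B2) = ES + duration = 2 + 4 = 6
Successor of B2 is M. ES(M) = max(sum(A), sum(B)) = max(28, 6) = 28
Free float = ES(successor) - EF(current) = 28 - 6 = 22

22


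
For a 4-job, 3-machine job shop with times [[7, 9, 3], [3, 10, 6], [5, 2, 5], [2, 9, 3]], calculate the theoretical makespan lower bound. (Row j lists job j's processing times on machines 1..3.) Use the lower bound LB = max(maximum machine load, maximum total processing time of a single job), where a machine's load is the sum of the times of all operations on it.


Machine loads:
  Machine 1: 7 + 3 + 5 + 2 = 17
  Machine 2: 9 + 10 + 2 + 9 = 30
  Machine 3: 3 + 6 + 5 + 3 = 17
Max machine load = 30
Job totals:
  Job 1: 19
  Job 2: 19
  Job 3: 12
  Job 4: 14
Max job total = 19
Lower bound = max(30, 19) = 30

30


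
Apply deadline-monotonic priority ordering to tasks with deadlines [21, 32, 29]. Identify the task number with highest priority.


Sort tasks by relative deadline (ascending):
  Task 1: deadline = 21
  Task 3: deadline = 29
  Task 2: deadline = 32
Priority order (highest first): [1, 3, 2]
Highest priority task = 1

1


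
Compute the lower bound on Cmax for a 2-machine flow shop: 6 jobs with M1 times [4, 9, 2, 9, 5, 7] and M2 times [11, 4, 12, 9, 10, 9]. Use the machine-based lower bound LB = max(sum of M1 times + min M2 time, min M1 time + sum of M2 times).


LB1 = sum(M1 times) + min(M2 times) = 36 + 4 = 40
LB2 = min(M1 times) + sum(M2 times) = 2 + 55 = 57
Lower bound = max(LB1, LB2) = max(40, 57) = 57

57


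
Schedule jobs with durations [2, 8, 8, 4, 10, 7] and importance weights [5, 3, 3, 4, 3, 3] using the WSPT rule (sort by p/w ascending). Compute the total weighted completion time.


Compute p/w ratios and sort ascending (WSPT): [(2, 5), (4, 4), (7, 3), (8, 3), (8, 3), (10, 3)]
Compute weighted completion times:
  Job (p=2,w=5): C=2, w*C=5*2=10
  Job (p=4,w=4): C=6, w*C=4*6=24
  Job (p=7,w=3): C=13, w*C=3*13=39
  Job (p=8,w=3): C=21, w*C=3*21=63
  Job (p=8,w=3): C=29, w*C=3*29=87
  Job (p=10,w=3): C=39, w*C=3*39=117
Total weighted completion time = 340

340


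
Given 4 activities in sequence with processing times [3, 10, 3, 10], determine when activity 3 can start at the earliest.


Activity 3 starts after activities 1 through 2 complete.
Predecessor durations: [3, 10]
ES = 3 + 10 = 13

13


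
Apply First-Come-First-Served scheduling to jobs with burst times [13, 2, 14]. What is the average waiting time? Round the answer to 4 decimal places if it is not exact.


FCFS order (as given): [13, 2, 14]
Waiting times:
  Job 1: wait = 0
  Job 2: wait = 13
  Job 3: wait = 15
Sum of waiting times = 28
Average waiting time = 28/3 = 9.3333

9.3333


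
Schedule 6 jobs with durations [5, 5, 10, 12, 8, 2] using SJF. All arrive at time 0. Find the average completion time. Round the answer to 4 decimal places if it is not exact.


SJF order (ascending): [2, 5, 5, 8, 10, 12]
Completion times:
  Job 1: burst=2, C=2
  Job 2: burst=5, C=7
  Job 3: burst=5, C=12
  Job 4: burst=8, C=20
  Job 5: burst=10, C=30
  Job 6: burst=12, C=42
Average completion = 113/6 = 18.8333

18.8333


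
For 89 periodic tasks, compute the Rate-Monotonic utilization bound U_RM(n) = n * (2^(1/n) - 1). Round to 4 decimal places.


Compute 2^(1/89) = 1.0078185773
Subtract 1: 1.0078185773 - 1 = 0.0078185773
Multiply by n: 89 * 0.0078185773 = 0.6958533797
Round to 4 dp: 0.6959

0.6959


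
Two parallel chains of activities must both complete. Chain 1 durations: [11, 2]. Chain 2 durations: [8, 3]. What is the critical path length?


Path A total = 11 + 2 = 13
Path B total = 8 + 3 = 11
Critical path = longest path = max(13, 11) = 13

13


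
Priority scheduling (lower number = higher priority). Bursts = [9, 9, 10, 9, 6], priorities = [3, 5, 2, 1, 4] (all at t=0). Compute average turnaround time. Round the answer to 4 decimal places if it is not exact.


Sort by priority (ascending = highest first):
Order: [(1, 9), (2, 10), (3, 9), (4, 6), (5, 9)]
Completion times:
  Priority 1, burst=9, C=9
  Priority 2, burst=10, C=19
  Priority 3, burst=9, C=28
  Priority 4, burst=6, C=34
  Priority 5, burst=9, C=43
Average turnaround = 133/5 = 26.6

26.6


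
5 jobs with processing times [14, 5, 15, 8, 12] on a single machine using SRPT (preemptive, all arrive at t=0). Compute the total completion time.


Since all jobs arrive at t=0, SRPT equals SPT ordering.
SPT order: [5, 8, 12, 14, 15]
Completion times:
  Job 1: p=5, C=5
  Job 2: p=8, C=13
  Job 3: p=12, C=25
  Job 4: p=14, C=39
  Job 5: p=15, C=54
Total completion time = 5 + 13 + 25 + 39 + 54 = 136

136


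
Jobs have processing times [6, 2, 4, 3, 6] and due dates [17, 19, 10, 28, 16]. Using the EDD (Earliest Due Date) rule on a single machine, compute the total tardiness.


Sort by due date (EDD order): [(4, 10), (6, 16), (6, 17), (2, 19), (3, 28)]
Compute completion times and tardiness:
  Job 1: p=4, d=10, C=4, tardiness=max(0,4-10)=0
  Job 2: p=6, d=16, C=10, tardiness=max(0,10-16)=0
  Job 3: p=6, d=17, C=16, tardiness=max(0,16-17)=0
  Job 4: p=2, d=19, C=18, tardiness=max(0,18-19)=0
  Job 5: p=3, d=28, C=21, tardiness=max(0,21-28)=0
Total tardiness = 0

0


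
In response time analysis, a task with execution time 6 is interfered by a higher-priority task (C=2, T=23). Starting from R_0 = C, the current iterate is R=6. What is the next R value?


R_next = C + ceil(R_prev / T_hp) * C_hp
ceil(6 / 23) = ceil(0.2609) = 1
Interference = 1 * 2 = 2
R_next = 6 + 2 = 8

8


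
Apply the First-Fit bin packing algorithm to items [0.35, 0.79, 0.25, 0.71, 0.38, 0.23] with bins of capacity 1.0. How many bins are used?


Place items sequentially using First-Fit:
  Item 0.35 -> new Bin 1
  Item 0.79 -> new Bin 2
  Item 0.25 -> Bin 1 (now 0.6)
  Item 0.71 -> new Bin 3
  Item 0.38 -> Bin 1 (now 0.98)
  Item 0.23 -> Bin 3 (now 0.94)
Total bins used = 3

3


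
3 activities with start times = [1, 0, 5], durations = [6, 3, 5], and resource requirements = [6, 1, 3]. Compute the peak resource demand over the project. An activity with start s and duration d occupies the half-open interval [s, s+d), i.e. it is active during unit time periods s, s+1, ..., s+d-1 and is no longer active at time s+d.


Each activity i is active on [start_i, start_i + duration_i).
Compute total resource usage per time slot:
  t=0: active resources = [1], total = 1
  t=1: active resources = [6, 1], total = 7
  t=2: active resources = [6, 1], total = 7
  t=3: active resources = [6], total = 6
  t=4: active resources = [6], total = 6
  t=5: active resources = [6, 3], total = 9
  t=6: active resources = [6, 3], total = 9
  t=7: active resources = [3], total = 3
  t=8: active resources = [3], total = 3
  t=9: active resources = [3], total = 3
Peak resource demand = 9

9


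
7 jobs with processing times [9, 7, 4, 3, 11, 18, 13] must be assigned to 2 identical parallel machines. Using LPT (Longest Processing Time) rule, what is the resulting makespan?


Sort jobs in decreasing order (LPT): [18, 13, 11, 9, 7, 4, 3]
Assign each job to the least loaded machine:
  Machine 1: jobs [18, 9, 4, 3], load = 34
  Machine 2: jobs [13, 11, 7], load = 31
Makespan = max load = 34

34


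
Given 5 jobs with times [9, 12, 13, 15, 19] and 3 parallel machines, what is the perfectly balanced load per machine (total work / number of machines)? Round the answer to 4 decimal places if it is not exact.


Total processing time = 9 + 12 + 13 + 15 + 19 = 68
Number of machines = 3
Ideal balanced load = 68 / 3 = 22.6667

22.6667


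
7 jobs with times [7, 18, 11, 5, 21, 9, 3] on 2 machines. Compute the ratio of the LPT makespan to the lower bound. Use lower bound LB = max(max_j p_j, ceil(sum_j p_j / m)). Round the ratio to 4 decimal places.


LPT order: [21, 18, 11, 9, 7, 5, 3]
Machine loads after assignment: [38, 36]
LPT makespan = 38
Lower bound = max(max_job, ceil(total/2)) = max(21, 37) = 37
Ratio = 38 / 37 = 1.027

1.027


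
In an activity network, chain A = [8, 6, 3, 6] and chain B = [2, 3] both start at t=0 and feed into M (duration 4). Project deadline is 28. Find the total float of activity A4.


Forward pass: ES(A4) = sum of predecessors on chain A = 17
EF = ES + duration = 17 + 6 = 23
Backward pass: LF(M) = deadline = 28; LS(M) = 28 - 4 = 24
LF(A4) = LS(M) - sum(successors on chain A) = 24 - 0 = 24
LS = LF - duration = 24 - 6 = 18
Total float = LS - ES = 18 - 17 = 1

1


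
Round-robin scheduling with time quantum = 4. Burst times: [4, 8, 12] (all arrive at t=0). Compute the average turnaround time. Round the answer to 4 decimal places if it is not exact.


Time quantum = 4
Execution trace:
  J1 runs 4 units, time = 4
  J2 runs 4 units, time = 8
  J3 runs 4 units, time = 12
  J2 runs 4 units, time = 16
  J3 runs 4 units, time = 20
  J3 runs 4 units, time = 24
Finish times: [4, 16, 24]
Average turnaround = 44/3 = 14.6667

14.6667


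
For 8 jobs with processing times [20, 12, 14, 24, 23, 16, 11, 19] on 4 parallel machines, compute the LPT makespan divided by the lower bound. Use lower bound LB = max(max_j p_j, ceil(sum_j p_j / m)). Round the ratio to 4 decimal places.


LPT order: [24, 23, 20, 19, 16, 14, 12, 11]
Machine loads after assignment: [35, 35, 34, 35]
LPT makespan = 35
Lower bound = max(max_job, ceil(total/4)) = max(24, 35) = 35
Ratio = 35 / 35 = 1.0

1.0


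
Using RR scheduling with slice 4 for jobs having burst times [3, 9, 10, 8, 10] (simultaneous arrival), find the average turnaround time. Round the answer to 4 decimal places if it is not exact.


Time quantum = 4
Execution trace:
  J1 runs 3 units, time = 3
  J2 runs 4 units, time = 7
  J3 runs 4 units, time = 11
  J4 runs 4 units, time = 15
  J5 runs 4 units, time = 19
  J2 runs 4 units, time = 23
  J3 runs 4 units, time = 27
  J4 runs 4 units, time = 31
  J5 runs 4 units, time = 35
  J2 runs 1 units, time = 36
  J3 runs 2 units, time = 38
  J5 runs 2 units, time = 40
Finish times: [3, 36, 38, 31, 40]
Average turnaround = 148/5 = 29.6

29.6


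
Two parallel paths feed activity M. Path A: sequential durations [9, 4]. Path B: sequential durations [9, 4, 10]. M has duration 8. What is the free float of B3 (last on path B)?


ES(B3) = sum of predecessors on chain B = 13
EF(B3) = ES + duration = 13 + 10 = 23
Successor of B3 is M. ES(M) = max(sum(A), sum(B)) = max(13, 23) = 23
Free float = ES(successor) - EF(current) = 23 - 23 = 0

0


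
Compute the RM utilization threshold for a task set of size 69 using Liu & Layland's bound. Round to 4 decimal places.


Compute 2^(1/69) = 1.0100962378
Subtract 1: 1.0100962378 - 1 = 0.0100962378
Multiply by n: 69 * 0.0100962378 = 0.6966404082
Round to 4 dp: 0.6966

0.6966


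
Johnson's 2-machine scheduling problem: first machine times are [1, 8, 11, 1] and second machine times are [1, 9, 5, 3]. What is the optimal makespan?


Apply Johnson's rule:
  Group 1 (a <= b): [(1, 1, 1), (4, 1, 3), (2, 8, 9)]
  Group 2 (a > b): [(3, 11, 5)]
Optimal job order: [1, 4, 2, 3]
Schedule:
  Job 1: M1 done at 1, M2 done at 2
  Job 4: M1 done at 2, M2 done at 5
  Job 2: M1 done at 10, M2 done at 19
  Job 3: M1 done at 21, M2 done at 26
Makespan = 26

26


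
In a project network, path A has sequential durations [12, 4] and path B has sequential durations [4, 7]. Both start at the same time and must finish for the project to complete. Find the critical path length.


Path A total = 12 + 4 = 16
Path B total = 4 + 7 = 11
Critical path = longest path = max(16, 11) = 16

16


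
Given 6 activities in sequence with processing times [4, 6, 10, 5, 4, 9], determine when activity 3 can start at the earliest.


Activity 3 starts after activities 1 through 2 complete.
Predecessor durations: [4, 6]
ES = 4 + 6 = 10

10


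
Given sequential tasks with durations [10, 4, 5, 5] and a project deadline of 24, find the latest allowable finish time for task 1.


LF(activity 1) = deadline - sum of successor durations
Successors: activities 2 through 4 with durations [4, 5, 5]
Sum of successor durations = 14
LF = 24 - 14 = 10

10


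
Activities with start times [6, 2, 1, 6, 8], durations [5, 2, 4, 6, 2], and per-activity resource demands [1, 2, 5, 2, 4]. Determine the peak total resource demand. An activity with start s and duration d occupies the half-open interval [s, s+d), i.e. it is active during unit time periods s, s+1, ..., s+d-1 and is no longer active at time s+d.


Each activity i is active on [start_i, start_i + duration_i).
Compute total resource usage per time slot:
  t=0: active resources = [], total = 0
  t=1: active resources = [5], total = 5
  t=2: active resources = [2, 5], total = 7
  t=3: active resources = [2, 5], total = 7
  t=4: active resources = [5], total = 5
  t=5: active resources = [], total = 0
  t=6: active resources = [1, 2], total = 3
  t=7: active resources = [1, 2], total = 3
  t=8: active resources = [1, 2, 4], total = 7
  t=9: active resources = [1, 2, 4], total = 7
  t=10: active resources = [1, 2], total = 3
  t=11: active resources = [2], total = 2
Peak resource demand = 7

7


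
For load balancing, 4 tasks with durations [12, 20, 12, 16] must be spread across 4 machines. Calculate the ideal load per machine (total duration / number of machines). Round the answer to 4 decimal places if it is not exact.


Total processing time = 12 + 20 + 12 + 16 = 60
Number of machines = 4
Ideal balanced load = 60 / 4 = 15.0

15.0


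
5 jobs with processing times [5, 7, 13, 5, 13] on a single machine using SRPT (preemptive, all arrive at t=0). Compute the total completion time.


Since all jobs arrive at t=0, SRPT equals SPT ordering.
SPT order: [5, 5, 7, 13, 13]
Completion times:
  Job 1: p=5, C=5
  Job 2: p=5, C=10
  Job 3: p=7, C=17
  Job 4: p=13, C=30
  Job 5: p=13, C=43
Total completion time = 5 + 10 + 17 + 30 + 43 = 105

105


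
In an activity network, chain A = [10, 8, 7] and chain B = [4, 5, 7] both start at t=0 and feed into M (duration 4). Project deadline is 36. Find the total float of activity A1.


Forward pass: ES(A1) = sum of predecessors on chain A = 0
EF = ES + duration = 0 + 10 = 10
Backward pass: LF(M) = deadline = 36; LS(M) = 36 - 4 = 32
LF(A1) = LS(M) - sum(successors on chain A) = 32 - 15 = 17
LS = LF - duration = 17 - 10 = 7
Total float = LS - ES = 7 - 0 = 7

7


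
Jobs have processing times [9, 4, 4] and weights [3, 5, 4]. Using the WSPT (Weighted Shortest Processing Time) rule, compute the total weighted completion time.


Compute p/w ratios and sort ascending (WSPT): [(4, 5), (4, 4), (9, 3)]
Compute weighted completion times:
  Job (p=4,w=5): C=4, w*C=5*4=20
  Job (p=4,w=4): C=8, w*C=4*8=32
  Job (p=9,w=3): C=17, w*C=3*17=51
Total weighted completion time = 103

103


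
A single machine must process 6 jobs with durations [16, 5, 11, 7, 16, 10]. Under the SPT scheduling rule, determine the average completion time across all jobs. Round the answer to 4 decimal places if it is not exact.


Sort jobs by processing time (SPT order): [5, 7, 10, 11, 16, 16]
Compute completion times sequentially:
  Job 1: processing = 5, completes at 5
  Job 2: processing = 7, completes at 12
  Job 3: processing = 10, completes at 22
  Job 4: processing = 11, completes at 33
  Job 5: processing = 16, completes at 49
  Job 6: processing = 16, completes at 65
Sum of completion times = 186
Average completion time = 186/6 = 31.0

31.0


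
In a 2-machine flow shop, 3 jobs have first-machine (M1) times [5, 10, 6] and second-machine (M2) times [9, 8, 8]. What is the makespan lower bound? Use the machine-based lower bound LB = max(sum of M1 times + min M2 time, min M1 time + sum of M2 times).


LB1 = sum(M1 times) + min(M2 times) = 21 + 8 = 29
LB2 = min(M1 times) + sum(M2 times) = 5 + 25 = 30
Lower bound = max(LB1, LB2) = max(29, 30) = 30

30


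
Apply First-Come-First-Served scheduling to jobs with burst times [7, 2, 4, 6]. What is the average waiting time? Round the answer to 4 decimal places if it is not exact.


FCFS order (as given): [7, 2, 4, 6]
Waiting times:
  Job 1: wait = 0
  Job 2: wait = 7
  Job 3: wait = 9
  Job 4: wait = 13
Sum of waiting times = 29
Average waiting time = 29/4 = 7.25

7.25


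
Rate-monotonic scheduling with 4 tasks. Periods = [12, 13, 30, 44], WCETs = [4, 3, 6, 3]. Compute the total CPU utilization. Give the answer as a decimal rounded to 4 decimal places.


Compute individual utilizations (exact fractions):
  Task 1: C/T = 4/12 = 1/3 (approx. 0.3333)
  Task 2: C/T = 3/13 (approx. 0.2308)
  Task 3: C/T = 6/30 = 1/5 (approx. 0.2)
  Task 4: C/T = 3/44 (approx. 0.0682)
Total utilization U = 1/3 + 3/13 + 1/5 + 3/44 = 7141/8580
Rounded to 4 decimal places: U = 0.8323
RM (Liu & Layland) bound for 4 tasks = 0.756828; compare with U = 7141/8580 (approx. 0.832284)
bound < U <= 1, so the RM sufficient condition is not met (inconclusive; an exact test such as response-time analysis is needed).

0.8323


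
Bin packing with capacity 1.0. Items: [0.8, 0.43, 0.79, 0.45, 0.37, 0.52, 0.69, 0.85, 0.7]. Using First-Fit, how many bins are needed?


Place items sequentially using First-Fit:
  Item 0.8 -> new Bin 1
  Item 0.43 -> new Bin 2
  Item 0.79 -> new Bin 3
  Item 0.45 -> Bin 2 (now 0.88)
  Item 0.37 -> new Bin 4
  Item 0.52 -> Bin 4 (now 0.89)
  Item 0.69 -> new Bin 5
  Item 0.85 -> new Bin 6
  Item 0.7 -> new Bin 7
Total bins used = 7

7


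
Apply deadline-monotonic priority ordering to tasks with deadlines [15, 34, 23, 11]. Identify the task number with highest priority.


Sort tasks by relative deadline (ascending):
  Task 4: deadline = 11
  Task 1: deadline = 15
  Task 3: deadline = 23
  Task 2: deadline = 34
Priority order (highest first): [4, 1, 3, 2]
Highest priority task = 4

4


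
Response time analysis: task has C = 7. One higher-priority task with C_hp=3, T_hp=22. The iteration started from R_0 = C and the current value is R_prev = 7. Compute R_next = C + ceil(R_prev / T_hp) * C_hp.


R_next = C + ceil(R_prev / T_hp) * C_hp
ceil(7 / 22) = ceil(0.3182) = 1
Interference = 1 * 3 = 3
R_next = 7 + 3 = 10

10


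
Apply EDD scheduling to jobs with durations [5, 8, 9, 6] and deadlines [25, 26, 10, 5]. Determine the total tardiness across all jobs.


Sort by due date (EDD order): [(6, 5), (9, 10), (5, 25), (8, 26)]
Compute completion times and tardiness:
  Job 1: p=6, d=5, C=6, tardiness=max(0,6-5)=1
  Job 2: p=9, d=10, C=15, tardiness=max(0,15-10)=5
  Job 3: p=5, d=25, C=20, tardiness=max(0,20-25)=0
  Job 4: p=8, d=26, C=28, tardiness=max(0,28-26)=2
Total tardiness = 8

8


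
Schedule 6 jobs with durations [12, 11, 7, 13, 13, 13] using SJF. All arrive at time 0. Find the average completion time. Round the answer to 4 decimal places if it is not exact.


SJF order (ascending): [7, 11, 12, 13, 13, 13]
Completion times:
  Job 1: burst=7, C=7
  Job 2: burst=11, C=18
  Job 3: burst=12, C=30
  Job 4: burst=13, C=43
  Job 5: burst=13, C=56
  Job 6: burst=13, C=69
Average completion = 223/6 = 37.1667

37.1667


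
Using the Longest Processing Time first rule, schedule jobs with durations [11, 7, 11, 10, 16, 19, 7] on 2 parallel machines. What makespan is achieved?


Sort jobs in decreasing order (LPT): [19, 16, 11, 11, 10, 7, 7]
Assign each job to the least loaded machine:
  Machine 1: jobs [19, 11, 7, 7], load = 44
  Machine 2: jobs [16, 11, 10], load = 37
Makespan = max load = 44

44


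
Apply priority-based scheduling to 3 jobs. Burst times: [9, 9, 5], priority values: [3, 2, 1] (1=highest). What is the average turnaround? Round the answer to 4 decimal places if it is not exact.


Sort by priority (ascending = highest first):
Order: [(1, 5), (2, 9), (3, 9)]
Completion times:
  Priority 1, burst=5, C=5
  Priority 2, burst=9, C=14
  Priority 3, burst=9, C=23
Average turnaround = 42/3 = 14.0

14.0


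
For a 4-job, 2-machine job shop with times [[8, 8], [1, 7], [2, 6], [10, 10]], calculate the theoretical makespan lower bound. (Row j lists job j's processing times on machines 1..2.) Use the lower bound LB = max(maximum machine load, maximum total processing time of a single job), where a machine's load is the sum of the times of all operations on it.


Machine loads:
  Machine 1: 8 + 1 + 2 + 10 = 21
  Machine 2: 8 + 7 + 6 + 10 = 31
Max machine load = 31
Job totals:
  Job 1: 16
  Job 2: 8
  Job 3: 8
  Job 4: 20
Max job total = 20
Lower bound = max(31, 20) = 31

31


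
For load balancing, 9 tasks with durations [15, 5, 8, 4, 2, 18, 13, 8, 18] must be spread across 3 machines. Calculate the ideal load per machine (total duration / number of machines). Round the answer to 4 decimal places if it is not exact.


Total processing time = 15 + 5 + 8 + 4 + 2 + 18 + 13 + 8 + 18 = 91
Number of machines = 3
Ideal balanced load = 91 / 3 = 30.3333

30.3333


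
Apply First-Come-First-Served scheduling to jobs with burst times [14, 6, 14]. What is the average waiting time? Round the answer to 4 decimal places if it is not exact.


FCFS order (as given): [14, 6, 14]
Waiting times:
  Job 1: wait = 0
  Job 2: wait = 14
  Job 3: wait = 20
Sum of waiting times = 34
Average waiting time = 34/3 = 11.3333

11.3333


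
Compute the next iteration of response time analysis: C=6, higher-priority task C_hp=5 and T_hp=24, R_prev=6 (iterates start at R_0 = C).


R_next = C + ceil(R_prev / T_hp) * C_hp
ceil(6 / 24) = ceil(0.25) = 1
Interference = 1 * 5 = 5
R_next = 6 + 5 = 11

11


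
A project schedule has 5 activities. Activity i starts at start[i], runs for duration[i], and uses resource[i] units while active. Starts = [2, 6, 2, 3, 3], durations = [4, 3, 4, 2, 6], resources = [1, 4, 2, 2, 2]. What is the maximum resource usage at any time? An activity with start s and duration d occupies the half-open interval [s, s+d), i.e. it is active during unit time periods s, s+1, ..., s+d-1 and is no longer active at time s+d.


Each activity i is active on [start_i, start_i + duration_i).
Compute total resource usage per time slot:
  t=0: active resources = [], total = 0
  t=1: active resources = [], total = 0
  t=2: active resources = [1, 2], total = 3
  t=3: active resources = [1, 2, 2, 2], total = 7
  t=4: active resources = [1, 2, 2, 2], total = 7
  t=5: active resources = [1, 2, 2], total = 5
  t=6: active resources = [4, 2], total = 6
  t=7: active resources = [4, 2], total = 6
  t=8: active resources = [4, 2], total = 6
Peak resource demand = 7

7
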